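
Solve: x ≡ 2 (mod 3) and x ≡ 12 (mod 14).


M = 3*14 = 42
M1 = M/3 = 14, M2 = M/14 = 3
M1^(-1) mod 3 = 2, M2^(-1) mod 14 = 5
x = 2*14*2 + 12*3*5 = 236
236 mod 42 = 26
Check: 26 mod 3 = 2 ✓, 26 mod 14 = 12 ✓

x ≡ 26 (mod 42)


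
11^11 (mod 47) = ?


11^1 mod 47 = 11
11^2 mod 47 = 27
11^3 mod 47 = 15
11^4 mod 47 = 24
11^5 mod 47 = 29
11^6 mod 47 = 37
11^7 mod 47 = 31
11^8 mod 47 = 12
11^9 mod 47 = 38
11^10 mod 47 = 42
11^11 mod 47 = 39


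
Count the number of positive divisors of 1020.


1020 = 2^2 × 3^1 × 5^1 × 17^1
d(1020) = (2+1) × (1+1) × (1+1) × (1+1) = 24

24 divisors


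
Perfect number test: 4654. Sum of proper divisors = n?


Proper divisors of 4654: 1, 2, 13, 26, 179, 358, 2327
Sum = 1 + 2 + 13 + 26 + 179 + 358 + 2327 = 2906

No, 4654 is not perfect (2906 ≠ 4654)


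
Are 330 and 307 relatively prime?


Euclidean algorithm:
330 = 1 * 307 + 23
307 = 13 * 23 + 8
23 = 2 * 8 + 7
8 = 1 * 7 + 1
7 = 7 * 1 + 0
GCD(330, 307) = 1

Yes, coprime (GCD = 1)


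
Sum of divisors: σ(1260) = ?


Divisors of 1260: 1, 2, 3, 4, 5, 6, 7, 9, 10, 12, 14, 15, 18, 20, 21, 28, 30, 35, 36, 42, 45, 60, 63, 70, 84, 90, 105, 126, 140, 180, 210, 252, 315, 420, 630, 1260
Sum = 1 + 2 + 3 + 4 + 5 + 6 + 7 + 9 + 10 + 12 + 14 + 15 + 18 + 20 + 21 + 28 + 30 + 35 + 36 + 42 + 45 + 60 + 63 + 70 + 84 + 90 + 105 + 126 + 140 + 180 + 210 + 252 + 315 + 420 + 630 + 1260 = 4368

σ(1260) = 4368


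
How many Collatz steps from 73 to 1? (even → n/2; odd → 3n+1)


73 → 220 → 110 → 55 → 166 → 83 → 250 → 125 → 376 → 188 → 94 → 47 → 142 → 71 → 214 → 107 → 322 → 161 → 484 → 242 → 121 → 364 → 182 → 91 → 274 → 137 → 412 → 206 → 103 → 310 → 155 → 466 → 233 → 700 → 350 → 175 → 526 → 263 → 790 → 395 → 1186 → 593 → 1780 → 890 → 445 → 1336 → 668 → 334 → 167 → 502 → 251 → 754 → 377 → 1132 → 566 → 283 → 850 → 425 → 1276 → 638 → 319 → 958 → 479 → 1438 → 719 → 2158 → 1079 → 3238 → 1619 → 4858 → 2429 → 7288 → 3644 → 1822 → 911 → 2734 → 1367 → 4102 → 2051 → 6154 → 3077 → 9232 → 4616 → 2308 → 1154 → 577 → 1732 → 866 → 433 → 1300 → 650 → 325 → 976 → 488 → 244 → 122 → 61 → 184 → 92 → 46 → 23 → 70 → 35 → 106 → 53 → 160 → 80 → 40 → 20 → 10 → 5 → 16 → 8 → 4 → 2 → 1
Total steps = 115

115 steps


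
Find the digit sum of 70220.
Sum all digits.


7 + 0 + 2 + 2 + 0 = 11


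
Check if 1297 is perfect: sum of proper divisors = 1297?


Proper divisors of 1297: 1
Sum = 1 = 1

No, 1297 is not perfect (1 ≠ 1297)


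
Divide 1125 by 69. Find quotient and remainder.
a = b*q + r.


1125 = 69 * 16 + 21
Check: 1104 + 21 = 1125

q = 16, r = 21


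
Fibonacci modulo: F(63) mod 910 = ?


F(k) mod 910 for k=1..63:
1, 1, 2, 3, 5, 8, 13, 21, 34, 55, 89, 144, 233, 377, 610, 77, 687, 764, 541, 395, 26, 421, 447, 868, 405, 363, 768, 221, 79, 300, 379, 679, 148, 827, 65, 892, 47, 29, 76, 105, 181, 286, 467, 753, 310, 153, 463, 616, 169, 785, 44, 829, 873, 792, 755, 637, 482, 209, 691, 900, 681, 671, 442
F(63) mod 910 = 442


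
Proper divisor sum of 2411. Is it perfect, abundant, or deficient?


Proper divisors: 1
Sum = 1 = 1
1 < 2411 → deficient

s(2411) = 1 (deficient)


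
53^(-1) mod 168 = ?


Use the extended Euclidean algorithm on (168, 53); each row r = 168*s + 53*t:
r=168, s=1, t=0
r=53, s=0, t=1
q=3: r=9, s=1, t=-3   [168*(1) + 53*(-3) = 9]
q=5: r=8, s=-5, t=16   [168*(-5) + 53*(16) = 8]
q=1: r=1, s=6, t=-19   [168*(6) + 53*(-19) = 1]
q=8: r=0, s=-53, t=168   [168*(-53) + 53*(168) = 0]
GCD = 1 with t = -19, so 53*(-19) ≡ 1 (mod 168)
Inverse = -19 mod 168 = 149
Check: 53 * 149 = 7897 ≡ 1 (mod 168)

53^(-1) ≡ 149 (mod 168)


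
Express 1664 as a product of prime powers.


1664 / 2 = 832
832 / 2 = 416
416 / 2 = 208
208 / 2 = 104
104 / 2 = 52
52 / 2 = 26
26 / 2 = 13
13 / 13 = 1
1664 = 2^7 × 13


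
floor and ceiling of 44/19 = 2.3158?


44/19 = 2.3158
floor = 2
ceil = 3

floor = 2, ceil = 3


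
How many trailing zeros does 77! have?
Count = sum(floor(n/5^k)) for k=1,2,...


floor(77/5) = 15
floor(77/25) = 3
Total = 18

18 trailing zeros


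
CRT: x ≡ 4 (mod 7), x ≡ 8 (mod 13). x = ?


M = 7*13 = 91
M1 = M/7 = 13, M2 = M/13 = 7
M1^(-1) mod 7 = 6, M2^(-1) mod 13 = 2
x = 4*13*6 + 8*7*2 = 424
424 mod 91 = 60
Check: 60 mod 7 = 4 ✓, 60 mod 13 = 8 ✓

x ≡ 60 (mod 91)


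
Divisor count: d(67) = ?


67 = 67^1
d(67) = (1+1) = 2

2 divisors


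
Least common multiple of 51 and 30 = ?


GCD(51, 30) = 3
LCM = 51*30/3 = 1530/3 = 510

LCM = 510


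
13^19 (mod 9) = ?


13^1 mod 9 = 4
13^2 mod 9 = 7
13^3 mod 9 = 1
13^4 mod 9 = 4
13^5 mod 9 = 7
13^6 mod 9 = 1
13^7 mod 9 = 4
13^8 mod 9 = 7
13^9 mod 9 = 1
13^10 mod 9 = 4
13^11 mod 9 = 7
13^12 mod 9 = 1
13^13 mod 9 = 4
13^14 mod 9 = 7
13^15 mod 9 = 1
13^16 mod 9 = 4
13^17 mod 9 = 7
13^18 mod 9 = 1
13^19 mod 9 = 4


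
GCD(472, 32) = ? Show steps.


472 = 14 * 32 + 24
32 = 1 * 24 + 8
24 = 3 * 8 + 0
GCD = 8


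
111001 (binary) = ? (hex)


111001 (base 2) = 57 (decimal)
57 (decimal) = 39 (base 16)


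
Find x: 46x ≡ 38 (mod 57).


GCD(46, 57) = 1, unique solution
a^(-1) mod 57 = 31
x = 31 * 38 mod 57 = 38

x ≡ 38 (mod 57)


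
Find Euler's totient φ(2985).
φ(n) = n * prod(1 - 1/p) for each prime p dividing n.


2985 = 3 × 5 × 199
Prime factors: 3, 5, 199
φ(2985) = 2985 × (1-1/3) × (1-1/5) × (1-1/199)
= 2985 × 2/3 × 4/5 × 198/199 = 1584

φ(2985) = 1584


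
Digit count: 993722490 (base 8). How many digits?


993722490 in base 8 = 7316600172
Number of digits = 10

10 digits (base 8)


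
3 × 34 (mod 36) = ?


3 × 34 = 102
102 mod 36 = 30


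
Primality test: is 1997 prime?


Check divisors up to sqrt(1997) = 44.6878
No divisors found.
1997 is prime.

Yes, 1997 is prime


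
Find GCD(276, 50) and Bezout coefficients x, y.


Tabular extended Euclidean (each row: r = 276*s + 50*t):
r=276, s=1, t=0
r=50, s=0, t=1
q=5: r=26, s=1, t=-5   [276*(1) + 50*(-5) = 26]
q=1: r=24, s=-1, t=6   [276*(-1) + 50*(6) = 24]
q=1: r=2, s=2, t=-11   [276*(2) + 50*(-11) = 2]
q=12: r=0, s=-25, t=138   [276*(-25) + 50*(138) = 0]
GCD = 2; from the row with r=2: x=2, y=-11
Check: 276*(2) + 50*(-11) = 552 - 550 = 2

GCD = 2, x = 2, y = -11


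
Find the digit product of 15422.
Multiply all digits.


1 × 5 × 4 × 2 × 2 = 80


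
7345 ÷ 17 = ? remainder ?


7345 = 17 * 432 + 1
Check: 7344 + 1 = 7345

q = 432, r = 1


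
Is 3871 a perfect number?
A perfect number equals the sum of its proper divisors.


Proper divisors of 3871: 1, 7, 49, 79, 553
Sum = 1 + 7 + 49 + 79 + 553 = 689

No, 3871 is not perfect (689 ≠ 3871)


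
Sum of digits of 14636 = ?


1 + 4 + 6 + 3 + 6 = 20


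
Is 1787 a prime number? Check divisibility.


Check divisors up to sqrt(1787) = 42.2729
No divisors found.
1787 is prime.

Yes, 1787 is prime


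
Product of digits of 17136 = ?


1 × 7 × 1 × 3 × 6 = 126


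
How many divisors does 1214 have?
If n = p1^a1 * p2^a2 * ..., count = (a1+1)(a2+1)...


1214 = 2^1 × 607^1
d(1214) = (1+1) × (1+1) = 4

4 divisors


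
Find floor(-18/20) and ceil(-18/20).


-18/20 = -0.9000
floor = -1
ceil = 0

floor = -1, ceil = 0


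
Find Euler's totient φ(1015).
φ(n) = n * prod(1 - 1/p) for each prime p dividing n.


1015 = 5 × 7 × 29
Prime factors: 5, 7, 29
φ(1015) = 1015 × (1-1/5) × (1-1/7) × (1-1/29)
= 1015 × 4/5 × 6/7 × 28/29 = 672

φ(1015) = 672


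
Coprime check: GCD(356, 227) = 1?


Euclidean algorithm:
356 = 1 * 227 + 129
227 = 1 * 129 + 98
129 = 1 * 98 + 31
98 = 3 * 31 + 5
31 = 6 * 5 + 1
5 = 5 * 1 + 0
GCD(356, 227) = 1

Yes, coprime (GCD = 1)


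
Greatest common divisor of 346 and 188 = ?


346 = 1 * 188 + 158
188 = 1 * 158 + 30
158 = 5 * 30 + 8
30 = 3 * 8 + 6
8 = 1 * 6 + 2
6 = 3 * 2 + 0
GCD = 2


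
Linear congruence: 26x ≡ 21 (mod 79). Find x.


GCD(26, 79) = 1, unique solution
a^(-1) mod 79 = 76
x = 76 * 21 mod 79 = 16

x ≡ 16 (mod 79)


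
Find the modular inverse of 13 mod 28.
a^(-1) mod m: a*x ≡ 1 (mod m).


Use the extended Euclidean algorithm on (28, 13); each row r = 28*s + 13*t:
r=28, s=1, t=0
r=13, s=0, t=1
q=2: r=2, s=1, t=-2   [28*(1) + 13*(-2) = 2]
q=6: r=1, s=-6, t=13   [28*(-6) + 13*(13) = 1]
q=2: r=0, s=13, t=-28   [28*(13) + 13*(-28) = 0]
GCD = 1 with t = 13, so 13*(13) ≡ 1 (mod 28)
Inverse = 13 mod 28 = 13
Check: 13 * 13 = 169 ≡ 1 (mod 28)

13^(-1) ≡ 13 (mod 28)


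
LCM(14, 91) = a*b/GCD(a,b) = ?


GCD(14, 91) = 7
LCM = 14*91/7 = 1274/7 = 182

LCM = 182


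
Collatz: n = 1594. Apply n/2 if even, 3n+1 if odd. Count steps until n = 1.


1594 → 797 → 2392 → 1196 → 598 → 299 → 898 → 449 → 1348 → 674 → 337 → 1012 → 506 → 253 → 760 → 380 → 190 → 95 → 286 → 143 → 430 → 215 → 646 → 323 → 970 → 485 → 1456 → 728 → 364 → 182 → 91 → 274 → 137 → 412 → 206 → 103 → 310 → 155 → 466 → 233 → 700 → 350 → 175 → 526 → 263 → 790 → 395 → 1186 → 593 → 1780 → 890 → 445 → 1336 → 668 → 334 → 167 → 502 → 251 → 754 → 377 → 1132 → 566 → 283 → 850 → 425 → 1276 → 638 → 319 → 958 → 479 → 1438 → 719 → 2158 → 1079 → 3238 → 1619 → 4858 → 2429 → 7288 → 3644 → 1822 → 911 → 2734 → 1367 → 4102 → 2051 → 6154 → 3077 → 9232 → 4616 → 2308 → 1154 → 577 → 1732 → 866 → 433 → 1300 → 650 → 325 → 976 → 488 → 244 → 122 → 61 → 184 → 92 → 46 → 23 → 70 → 35 → 106 → 53 → 160 → 80 → 40 → 20 → 10 → 5 → 16 → 8 → 4 → 2 → 1
Total steps = 122

122 steps


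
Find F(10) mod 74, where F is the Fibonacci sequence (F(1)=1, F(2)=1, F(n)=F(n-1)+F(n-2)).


F(k) mod 74 for k=1..10:
1, 1, 2, 3, 5, 8, 13, 21, 34, 55
F(10) mod 74 = 55


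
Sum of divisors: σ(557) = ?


Divisors of 557: 1, 557
Sum = 1 + 557 = 558

σ(557) = 558


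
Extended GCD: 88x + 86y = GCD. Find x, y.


Tabular extended Euclidean (each row: r = 88*s + 86*t):
r=88, s=1, t=0
r=86, s=0, t=1
q=1: r=2, s=1, t=-1   [88*(1) + 86*(-1) = 2]
q=43: r=0, s=-43, t=44   [88*(-43) + 86*(44) = 0]
GCD = 2; from the row with r=2: x=1, y=-1
Check: 88*(1) + 86*(-1) = 88 - 86 = 2

GCD = 2, x = 1, y = -1


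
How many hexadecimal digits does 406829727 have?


406829727 in base 16 = 183FBA9F
Number of digits = 8

8 digits (base 16)


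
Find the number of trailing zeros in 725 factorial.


floor(725/5) = 145
floor(725/25) = 29
floor(725/125) = 5
floor(725/625) = 1
Total = 180

180 trailing zeros


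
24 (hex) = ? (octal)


24 (base 16) = 36 (decimal)
36 (decimal) = 44 (base 8)


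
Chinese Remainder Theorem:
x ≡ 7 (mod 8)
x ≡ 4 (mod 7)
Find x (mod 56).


M = 8*7 = 56
M1 = M/8 = 7, M2 = M/7 = 8
M1^(-1) mod 8 = 7, M2^(-1) mod 7 = 1
x = 7*7*7 + 4*8*1 = 375
375 mod 56 = 39
Check: 39 mod 8 = 7 ✓, 39 mod 7 = 4 ✓

x ≡ 39 (mod 56)


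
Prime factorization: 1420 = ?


1420 / 2 = 710
710 / 2 = 355
355 / 5 = 71
71 / 71 = 1
1420 = 2^2 × 5 × 71


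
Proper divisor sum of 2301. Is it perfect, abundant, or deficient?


Proper divisors: 1, 3, 13, 39, 59, 177, 767
Sum = 1 + 3 + 13 + 39 + 59 + 177 + 767 = 1059
1059 < 2301 → deficient

s(2301) = 1059 (deficient)


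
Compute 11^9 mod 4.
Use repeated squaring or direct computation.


11^1 mod 4 = 3
11^2 mod 4 = 1
11^3 mod 4 = 3
11^4 mod 4 = 1
11^5 mod 4 = 3
11^6 mod 4 = 1
11^7 mod 4 = 3
11^8 mod 4 = 1
11^9 mod 4 = 3


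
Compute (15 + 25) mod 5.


15 + 25 = 40
40 mod 5 = 0


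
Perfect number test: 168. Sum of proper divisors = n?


Proper divisors of 168: 1, 2, 3, 4, 6, 7, 8, 12, 14, 21, 24, 28, 42, 56, 84
Sum = 1 + 2 + 3 + 4 + 6 + 7 + 8 + 12 + 14 + 21 + 24 + 28 + 42 + 56 + 84 = 312

No, 168 is not perfect (312 ≠ 168)


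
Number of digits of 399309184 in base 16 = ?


399309184 in base 16 = 17CCF980
Number of digits = 8

8 digits (base 16)


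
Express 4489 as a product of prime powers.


4489 / 67 = 67
67 / 67 = 1
4489 = 67^2


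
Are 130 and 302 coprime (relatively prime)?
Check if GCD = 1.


Euclidean algorithm:
302 = 2 * 130 + 42
130 = 3 * 42 + 4
42 = 10 * 4 + 2
4 = 2 * 2 + 0
GCD(130, 302) = 2

No, not coprime (GCD = 2)


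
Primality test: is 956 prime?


956 / 2 = 478 (exact division)
956 is NOT prime.

No, 956 is not prime


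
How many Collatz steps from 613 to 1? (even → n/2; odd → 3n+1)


613 → 1840 → 920 → 460 → 230 → 115 → 346 → 173 → 520 → 260 → 130 → 65 → 196 → 98 → 49 → 148 → 74 → 37 → 112 → 56 → 28 → 14 → 7 → 22 → 11 → 34 → 17 → 52 → 26 → 13 → 40 → 20 → 10 → 5 → 16 → 8 → 4 → 2 → 1
Total steps = 38

38 steps


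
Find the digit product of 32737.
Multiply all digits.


3 × 2 × 7 × 3 × 7 = 882


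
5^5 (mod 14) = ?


5^1 mod 14 = 5
5^2 mod 14 = 11
5^3 mod 14 = 13
5^4 mod 14 = 9
5^5 mod 14 = 3


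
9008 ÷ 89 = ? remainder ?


9008 = 89 * 101 + 19
Check: 8989 + 19 = 9008

q = 101, r = 19


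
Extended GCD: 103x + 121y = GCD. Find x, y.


Tabular extended Euclidean (each row: r = 103*s + 121*t):
r=103, s=1, t=0
r=121, s=0, t=1
q=0: r=103, s=1, t=0   [103*(1) + 121*(0) = 103]
q=1: r=18, s=-1, t=1   [103*(-1) + 121*(1) = 18]
q=5: r=13, s=6, t=-5   [103*(6) + 121*(-5) = 13]
q=1: r=5, s=-7, t=6   [103*(-7) + 121*(6) = 5]
q=2: r=3, s=20, t=-17   [103*(20) + 121*(-17) = 3]
q=1: r=2, s=-27, t=23   [103*(-27) + 121*(23) = 2]
q=1: r=1, s=47, t=-40   [103*(47) + 121*(-40) = 1]
q=2: r=0, s=-121, t=103   [103*(-121) + 121*(103) = 0]
GCD = 1; from the row with r=1: x=47, y=-40
Check: 103*(47) + 121*(-40) = 4841 - 4840 = 1

GCD = 1, x = 47, y = -40


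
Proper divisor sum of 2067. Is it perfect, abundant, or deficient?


Proper divisors: 1, 3, 13, 39, 53, 159, 689
Sum = 1 + 3 + 13 + 39 + 53 + 159 + 689 = 957
957 < 2067 → deficient

s(2067) = 957 (deficient)


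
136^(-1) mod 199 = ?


Use the extended Euclidean algorithm on (199, 136); each row r = 199*s + 136*t:
r=199, s=1, t=0
r=136, s=0, t=1
q=1: r=63, s=1, t=-1   [199*(1) + 136*(-1) = 63]
q=2: r=10, s=-2, t=3   [199*(-2) + 136*(3) = 10]
q=6: r=3, s=13, t=-19   [199*(13) + 136*(-19) = 3]
q=3: r=1, s=-41, t=60   [199*(-41) + 136*(60) = 1]
q=3: r=0, s=136, t=-199   [199*(136) + 136*(-199) = 0]
GCD = 1 with t = 60, so 136*(60) ≡ 1 (mod 199)
Inverse = 60 mod 199 = 60
Check: 136 * 60 = 8160 ≡ 1 (mod 199)

136^(-1) ≡ 60 (mod 199)


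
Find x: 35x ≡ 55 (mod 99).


GCD(35, 99) = 1, unique solution
a^(-1) mod 99 = 17
x = 17 * 55 mod 99 = 44

x ≡ 44 (mod 99)


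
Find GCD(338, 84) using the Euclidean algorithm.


338 = 4 * 84 + 2
84 = 42 * 2 + 0
GCD = 2


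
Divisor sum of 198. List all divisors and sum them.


Divisors of 198: 1, 2, 3, 6, 9, 11, 18, 22, 33, 66, 99, 198
Sum = 1 + 2 + 3 + 6 + 9 + 11 + 18 + 22 + 33 + 66 + 99 + 198 = 468

σ(198) = 468


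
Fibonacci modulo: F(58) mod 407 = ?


F(k) mod 407 for k=1..58:
1, 1, 2, 3, 5, 8, 13, 21, 34, 55, 89, 144, 233, 377, 203, 173, 376, 142, 111, 253, 364, 210, 167, 377, 137, 107, 244, 351, 188, 132, 320, 45, 365, 3, 368, 371, 332, 296, 221, 110, 331, 34, 365, 399, 357, 349, 299, 241, 133, 374, 100, 67, 167, 234, 401, 228, 222, 43
F(58) mod 407 = 43


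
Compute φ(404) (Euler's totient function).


404 = 2^2 × 101
Prime factors: 2, 101
φ(404) = 404 × (1-1/2) × (1-1/101)
= 404 × 1/2 × 100/101 = 200

φ(404) = 200


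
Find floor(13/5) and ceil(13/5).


13/5 = 2.6000
floor = 2
ceil = 3

floor = 2, ceil = 3


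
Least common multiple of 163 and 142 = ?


GCD(163, 142) = 1
LCM = 163*142/1 = 23146/1 = 23146

LCM = 23146


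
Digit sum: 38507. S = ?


3 + 8 + 5 + 0 + 7 = 23


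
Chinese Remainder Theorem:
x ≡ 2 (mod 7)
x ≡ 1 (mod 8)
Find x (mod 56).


M = 7*8 = 56
M1 = M/7 = 8, M2 = M/8 = 7
M1^(-1) mod 7 = 1, M2^(-1) mod 8 = 7
x = 2*8*1 + 1*7*7 = 65
65 mod 56 = 9
Check: 9 mod 7 = 2 ✓, 9 mod 8 = 1 ✓

x ≡ 9 (mod 56)


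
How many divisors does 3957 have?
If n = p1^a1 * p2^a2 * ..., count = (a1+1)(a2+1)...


3957 = 3^1 × 1319^1
d(3957) = (1+1) × (1+1) = 4

4 divisors


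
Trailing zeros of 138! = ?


floor(138/5) = 27
floor(138/25) = 5
floor(138/125) = 1
Total = 33

33 trailing zeros


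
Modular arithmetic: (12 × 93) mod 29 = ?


12 × 93 = 1116
1116 mod 29 = 14


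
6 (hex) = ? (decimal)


6 (base 16) = 6 (decimal)
6 (decimal) = 6 (base 10)


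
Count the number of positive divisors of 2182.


2182 = 2^1 × 1091^1
d(2182) = (1+1) × (1+1) = 4

4 divisors


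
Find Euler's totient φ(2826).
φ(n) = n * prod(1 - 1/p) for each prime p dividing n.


2826 = 2 × 3^2 × 157
Prime factors: 2, 3, 157
φ(2826) = 2826 × (1-1/2) × (1-1/3) × (1-1/157)
= 2826 × 1/2 × 2/3 × 156/157 = 936

φ(2826) = 936


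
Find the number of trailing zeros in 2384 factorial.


floor(2384/5) = 476
floor(2384/25) = 95
floor(2384/125) = 19
floor(2384/625) = 3
Total = 593

593 trailing zeros


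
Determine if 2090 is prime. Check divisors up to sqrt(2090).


2090 / 2 = 1045 (exact division)
2090 is NOT prime.

No, 2090 is not prime


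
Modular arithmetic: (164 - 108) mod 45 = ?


164 - 108 = 56
56 mod 45 = 11


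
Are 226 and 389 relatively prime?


Euclidean algorithm:
389 = 1 * 226 + 163
226 = 1 * 163 + 63
163 = 2 * 63 + 37
63 = 1 * 37 + 26
37 = 1 * 26 + 11
26 = 2 * 11 + 4
11 = 2 * 4 + 3
4 = 1 * 3 + 1
3 = 3 * 1 + 0
GCD(226, 389) = 1

Yes, coprime (GCD = 1)


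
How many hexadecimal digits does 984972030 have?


984972030 in base 16 = 3AB57AFE
Number of digits = 8

8 digits (base 16)


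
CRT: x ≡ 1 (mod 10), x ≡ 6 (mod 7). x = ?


M = 10*7 = 70
M1 = M/10 = 7, M2 = M/7 = 10
M1^(-1) mod 10 = 3, M2^(-1) mod 7 = 5
x = 1*7*3 + 6*10*5 = 321
321 mod 70 = 41
Check: 41 mod 10 = 1 ✓, 41 mod 7 = 6 ✓

x ≡ 41 (mod 70)


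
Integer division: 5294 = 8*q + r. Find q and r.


5294 = 8 * 661 + 6
Check: 5288 + 6 = 5294

q = 661, r = 6


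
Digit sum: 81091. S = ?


8 + 1 + 0 + 9 + 1 = 19


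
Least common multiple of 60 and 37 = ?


GCD(60, 37) = 1
LCM = 60*37/1 = 2220/1 = 2220

LCM = 2220


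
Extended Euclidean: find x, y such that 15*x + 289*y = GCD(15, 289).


Tabular extended Euclidean (each row: r = 15*s + 289*t):
r=15, s=1, t=0
r=289, s=0, t=1
q=0: r=15, s=1, t=0   [15*(1) + 289*(0) = 15]
q=19: r=4, s=-19, t=1   [15*(-19) + 289*(1) = 4]
q=3: r=3, s=58, t=-3   [15*(58) + 289*(-3) = 3]
q=1: r=1, s=-77, t=4   [15*(-77) + 289*(4) = 1]
q=3: r=0, s=289, t=-15   [15*(289) + 289*(-15) = 0]
GCD = 1; from the row with r=1: x=-77, y=4
Check: 15*(-77) + 289*(4) = -1155 + 1156 = 1

GCD = 1, x = -77, y = 4


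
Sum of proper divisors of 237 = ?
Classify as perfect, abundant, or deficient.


Proper divisors: 1, 3, 79
Sum = 1 + 3 + 79 = 83
83 < 237 → deficient

s(237) = 83 (deficient)


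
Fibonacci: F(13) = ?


Sequence: 1, 1, 2, 3, 5, 8, 13, 21, 34, 55, 89, 144, 233
F(13) = 233


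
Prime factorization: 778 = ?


778 / 2 = 389
389 / 389 = 1
778 = 2 × 389


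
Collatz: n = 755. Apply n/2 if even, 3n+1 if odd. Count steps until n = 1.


755 → 2266 → 1133 → 3400 → 1700 → 850 → 425 → 1276 → 638 → 319 → 958 → 479 → 1438 → 719 → 2158 → 1079 → 3238 → 1619 → 4858 → 2429 → 7288 → 3644 → 1822 → 911 → 2734 → 1367 → 4102 → 2051 → 6154 → 3077 → 9232 → 4616 → 2308 → 1154 → 577 → 1732 → 866 → 433 → 1300 → 650 → 325 → 976 → 488 → 244 → 122 → 61 → 184 → 92 → 46 → 23 → 70 → 35 → 106 → 53 → 160 → 80 → 40 → 20 → 10 → 5 → 16 → 8 → 4 → 2 → 1
Total steps = 64

64 steps


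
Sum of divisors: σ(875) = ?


Divisors of 875: 1, 5, 7, 25, 35, 125, 175, 875
Sum = 1 + 5 + 7 + 25 + 35 + 125 + 175 + 875 = 1248

σ(875) = 1248


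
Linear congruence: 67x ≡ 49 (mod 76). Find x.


GCD(67, 76) = 1, unique solution
a^(-1) mod 76 = 59
x = 59 * 49 mod 76 = 3

x ≡ 3 (mod 76)


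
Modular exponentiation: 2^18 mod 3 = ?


2^1 mod 3 = 2
2^2 mod 3 = 1
2^3 mod 3 = 2
2^4 mod 3 = 1
2^5 mod 3 = 2
2^6 mod 3 = 1
2^7 mod 3 = 2
2^8 mod 3 = 1
2^9 mod 3 = 2
2^10 mod 3 = 1
2^11 mod 3 = 2
2^12 mod 3 = 1
2^13 mod 3 = 2
2^14 mod 3 = 1
2^15 mod 3 = 2
2^16 mod 3 = 1
2^17 mod 3 = 2
2^18 mod 3 = 1


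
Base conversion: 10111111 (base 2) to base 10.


10111111 (base 2) = 191 (decimal)
191 (decimal) = 191 (base 10)


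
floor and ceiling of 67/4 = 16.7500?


67/4 = 16.7500
floor = 16
ceil = 17

floor = 16, ceil = 17


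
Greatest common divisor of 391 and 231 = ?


391 = 1 * 231 + 160
231 = 1 * 160 + 71
160 = 2 * 71 + 18
71 = 3 * 18 + 17
18 = 1 * 17 + 1
17 = 17 * 1 + 0
GCD = 1


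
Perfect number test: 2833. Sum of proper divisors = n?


Proper divisors of 2833: 1
Sum = 1 = 1

No, 2833 is not perfect (1 ≠ 2833)


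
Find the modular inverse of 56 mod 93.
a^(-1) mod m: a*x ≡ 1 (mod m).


Use the extended Euclidean algorithm on (93, 56); each row r = 93*s + 56*t:
r=93, s=1, t=0
r=56, s=0, t=1
q=1: r=37, s=1, t=-1   [93*(1) + 56*(-1) = 37]
q=1: r=19, s=-1, t=2   [93*(-1) + 56*(2) = 19]
q=1: r=18, s=2, t=-3   [93*(2) + 56*(-3) = 18]
q=1: r=1, s=-3, t=5   [93*(-3) + 56*(5) = 1]
q=18: r=0, s=56, t=-93   [93*(56) + 56*(-93) = 0]
GCD = 1 with t = 5, so 56*(5) ≡ 1 (mod 93)
Inverse = 5 mod 93 = 5
Check: 56 * 5 = 280 ≡ 1 (mod 93)

56^(-1) ≡ 5 (mod 93)


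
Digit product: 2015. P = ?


2 × 0 × 1 × 5 = 0


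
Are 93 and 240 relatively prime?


Euclidean algorithm:
240 = 2 * 93 + 54
93 = 1 * 54 + 39
54 = 1 * 39 + 15
39 = 2 * 15 + 9
15 = 1 * 9 + 6
9 = 1 * 6 + 3
6 = 2 * 3 + 0
GCD(93, 240) = 3

No, not coprime (GCD = 3)


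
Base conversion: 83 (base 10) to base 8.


83 (base 10) = 83 (decimal)
83 (decimal) = 123 (base 8)


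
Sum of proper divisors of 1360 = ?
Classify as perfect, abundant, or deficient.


Proper divisors: 1, 2, 4, 5, 8, 10, 16, 17, 20, 34, 40, 68, 80, 85, 136, 170, 272, 340, 680
Sum = 1 + 2 + 4 + 5 + 8 + 10 + 16 + 17 + 20 + 34 + 40 + 68 + 80 + 85 + 136 + 170 + 272 + 340 + 680 = 1988
1988 > 1360 → abundant

s(1360) = 1988 (abundant)


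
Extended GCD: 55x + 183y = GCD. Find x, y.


Tabular extended Euclidean (each row: r = 55*s + 183*t):
r=55, s=1, t=0
r=183, s=0, t=1
q=0: r=55, s=1, t=0   [55*(1) + 183*(0) = 55]
q=3: r=18, s=-3, t=1   [55*(-3) + 183*(1) = 18]
q=3: r=1, s=10, t=-3   [55*(10) + 183*(-3) = 1]
q=18: r=0, s=-183, t=55   [55*(-183) + 183*(55) = 0]
GCD = 1; from the row with r=1: x=10, y=-3
Check: 55*(10) + 183*(-3) = 550 - 549 = 1

GCD = 1, x = 10, y = -3


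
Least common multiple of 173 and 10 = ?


GCD(173, 10) = 1
LCM = 173*10/1 = 1730/1 = 1730

LCM = 1730


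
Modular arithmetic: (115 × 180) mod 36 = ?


115 × 180 = 20700
20700 mod 36 = 0


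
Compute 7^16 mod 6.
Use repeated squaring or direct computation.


7^1 mod 6 = 1
7^2 mod 6 = 1
7^3 mod 6 = 1
7^4 mod 6 = 1
7^5 mod 6 = 1
7^6 mod 6 = 1
7^7 mod 6 = 1
7^8 mod 6 = 1
7^9 mod 6 = 1
7^10 mod 6 = 1
7^11 mod 6 = 1
7^12 mod 6 = 1
7^13 mod 6 = 1
7^14 mod 6 = 1
7^15 mod 6 = 1
7^16 mod 6 = 1


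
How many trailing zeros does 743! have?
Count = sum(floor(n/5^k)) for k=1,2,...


floor(743/5) = 148
floor(743/25) = 29
floor(743/125) = 5
floor(743/625) = 1
Total = 183

183 trailing zeros


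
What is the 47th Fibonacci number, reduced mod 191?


F(k) mod 191 for k=1..47:
1, 1, 2, 3, 5, 8, 13, 21, 34, 55, 89, 144, 42, 186, 37, 32, 69, 101, 170, 80, 59, 139, 7, 146, 153, 108, 70, 178, 57, 44, 101, 145, 55, 9, 64, 73, 137, 19, 156, 175, 140, 124, 73, 6, 79, 85, 164
F(47) mod 191 = 164


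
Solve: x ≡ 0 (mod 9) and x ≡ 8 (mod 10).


M = 9*10 = 90
M1 = M/9 = 10, M2 = M/10 = 9
M1^(-1) mod 9 = 1, M2^(-1) mod 10 = 9
x = 0*10*1 + 8*9*9 = 648
648 mod 90 = 18
Check: 18 mod 9 = 0 ✓, 18 mod 10 = 8 ✓

x ≡ 18 (mod 90)


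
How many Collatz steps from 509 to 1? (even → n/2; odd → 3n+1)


509 → 1528 → 764 → 382 → 191 → 574 → 287 → 862 → 431 → 1294 → 647 → 1942 → 971 → 2914 → 1457 → 4372 → 2186 → 1093 → 3280 → 1640 → 820 → 410 → 205 → 616 → 308 → 154 → 77 → 232 → 116 → 58 → 29 → 88 → 44 → 22 → 11 → 34 → 17 → 52 → 26 → 13 → 40 → 20 → 10 → 5 → 16 → 8 → 4 → 2 → 1
Total steps = 48

48 steps


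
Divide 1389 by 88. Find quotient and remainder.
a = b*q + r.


1389 = 88 * 15 + 69
Check: 1320 + 69 = 1389

q = 15, r = 69


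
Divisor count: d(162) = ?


162 = 2^1 × 3^4
d(162) = (1+1) × (4+1) = 10

10 divisors


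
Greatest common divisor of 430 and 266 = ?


430 = 1 * 266 + 164
266 = 1 * 164 + 102
164 = 1 * 102 + 62
102 = 1 * 62 + 40
62 = 1 * 40 + 22
40 = 1 * 22 + 18
22 = 1 * 18 + 4
18 = 4 * 4 + 2
4 = 2 * 2 + 0
GCD = 2


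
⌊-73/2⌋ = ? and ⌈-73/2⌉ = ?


-73/2 = -36.5000
floor = -37
ceil = -36

floor = -37, ceil = -36


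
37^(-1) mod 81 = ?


Use the extended Euclidean algorithm on (81, 37); each row r = 81*s + 37*t:
r=81, s=1, t=0
r=37, s=0, t=1
q=2: r=7, s=1, t=-2   [81*(1) + 37*(-2) = 7]
q=5: r=2, s=-5, t=11   [81*(-5) + 37*(11) = 2]
q=3: r=1, s=16, t=-35   [81*(16) + 37*(-35) = 1]
q=2: r=0, s=-37, t=81   [81*(-37) + 37*(81) = 0]
GCD = 1 with t = -35, so 37*(-35) ≡ 1 (mod 81)
Inverse = -35 mod 81 = 46
Check: 37 * 46 = 1702 ≡ 1 (mod 81)

37^(-1) ≡ 46 (mod 81)


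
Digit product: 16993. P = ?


1 × 6 × 9 × 9 × 3 = 1458


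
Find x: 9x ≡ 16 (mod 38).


GCD(9, 38) = 1, unique solution
a^(-1) mod 38 = 17
x = 17 * 16 mod 38 = 6

x ≡ 6 (mod 38)


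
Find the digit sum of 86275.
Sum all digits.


8 + 6 + 2 + 7 + 5 = 28


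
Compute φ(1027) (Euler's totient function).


1027 = 13 × 79
Prime factors: 13, 79
φ(1027) = 1027 × (1-1/13) × (1-1/79)
= 1027 × 12/13 × 78/79 = 936

φ(1027) = 936


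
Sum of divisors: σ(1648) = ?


Divisors of 1648: 1, 2, 4, 8, 16, 103, 206, 412, 824, 1648
Sum = 1 + 2 + 4 + 8 + 16 + 103 + 206 + 412 + 824 + 1648 = 3224

σ(1648) = 3224


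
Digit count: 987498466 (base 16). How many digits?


987498466 in base 16 = 3ADC07E2
Number of digits = 8

8 digits (base 16)


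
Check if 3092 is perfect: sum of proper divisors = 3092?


Proper divisors of 3092: 1, 2, 4, 773, 1546
Sum = 1 + 2 + 4 + 773 + 1546 = 2326

No, 3092 is not perfect (2326 ≠ 3092)


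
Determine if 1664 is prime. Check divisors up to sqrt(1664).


1664 / 2 = 832 (exact division)
1664 is NOT prime.

No, 1664 is not prime


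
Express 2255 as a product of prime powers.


2255 / 5 = 451
451 / 11 = 41
41 / 41 = 1
2255 = 5 × 11 × 41


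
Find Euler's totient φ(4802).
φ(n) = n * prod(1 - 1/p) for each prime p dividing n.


4802 = 2 × 7^4
Prime factors: 2, 7
φ(4802) = 4802 × (1-1/2) × (1-1/7)
= 4802 × 1/2 × 6/7 = 2058

φ(4802) = 2058


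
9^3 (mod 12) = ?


9^1 mod 12 = 9
9^2 mod 12 = 9
9^3 mod 12 = 9


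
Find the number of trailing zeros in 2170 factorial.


floor(2170/5) = 434
floor(2170/25) = 86
floor(2170/125) = 17
floor(2170/625) = 3
Total = 540

540 trailing zeros


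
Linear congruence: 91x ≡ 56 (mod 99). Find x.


GCD(91, 99) = 1, unique solution
a^(-1) mod 99 = 37
x = 37 * 56 mod 99 = 92

x ≡ 92 (mod 99)


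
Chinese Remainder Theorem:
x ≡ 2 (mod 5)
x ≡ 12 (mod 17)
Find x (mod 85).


M = 5*17 = 85
M1 = M/5 = 17, M2 = M/17 = 5
M1^(-1) mod 5 = 3, M2^(-1) mod 17 = 7
x = 2*17*3 + 12*5*7 = 522
522 mod 85 = 12
Check: 12 mod 5 = 2 ✓, 12 mod 17 = 12 ✓

x ≡ 12 (mod 85)


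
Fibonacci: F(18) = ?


Sequence: 1, 1, 2, 3, 5, 8, 13, 21, 34, 55, 89, 144, 233, 377, 610, 987, 1597, 2584
F(18) = 2584


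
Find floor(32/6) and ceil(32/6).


32/6 = 5.3333
floor = 5
ceil = 6

floor = 5, ceil = 6


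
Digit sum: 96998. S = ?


9 + 6 + 9 + 9 + 8 = 41


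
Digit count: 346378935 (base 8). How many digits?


346378935 in base 8 = 2451251267
Number of digits = 10

10 digits (base 8)


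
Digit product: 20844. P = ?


2 × 0 × 8 × 4 × 4 = 0


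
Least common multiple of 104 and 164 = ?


GCD(104, 164) = 4
LCM = 104*164/4 = 17056/4 = 4264

LCM = 4264


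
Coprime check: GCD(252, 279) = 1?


Euclidean algorithm:
279 = 1 * 252 + 27
252 = 9 * 27 + 9
27 = 3 * 9 + 0
GCD(252, 279) = 9

No, not coprime (GCD = 9)


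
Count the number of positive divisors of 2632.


2632 = 2^3 × 7^1 × 47^1
d(2632) = (3+1) × (1+1) × (1+1) = 16

16 divisors


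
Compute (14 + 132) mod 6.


14 + 132 = 146
146 mod 6 = 2


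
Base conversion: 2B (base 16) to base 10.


2B (base 16) = 43 (decimal)
43 (decimal) = 43 (base 10)


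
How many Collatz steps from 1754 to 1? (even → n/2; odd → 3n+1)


1754 → 877 → 2632 → 1316 → 658 → 329 → 988 → 494 → 247 → 742 → 371 → 1114 → 557 → 1672 → 836 → 418 → 209 → 628 → 314 → 157 → 472 → 236 → 118 → 59 → 178 → 89 → 268 → 134 → 67 → 202 → 101 → 304 → 152 → 76 → 38 → 19 → 58 → 29 → 88 → 44 → 22 → 11 → 34 → 17 → 52 → 26 → 13 → 40 → 20 → 10 → 5 → 16 → 8 → 4 → 2 → 1
Total steps = 55

55 steps


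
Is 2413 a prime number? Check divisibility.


2413 / 19 = 127 (exact division)
2413 is NOT prime.

No, 2413 is not prime


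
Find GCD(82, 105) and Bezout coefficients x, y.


Tabular extended Euclidean (each row: r = 82*s + 105*t):
r=82, s=1, t=0
r=105, s=0, t=1
q=0: r=82, s=1, t=0   [82*(1) + 105*(0) = 82]
q=1: r=23, s=-1, t=1   [82*(-1) + 105*(1) = 23]
q=3: r=13, s=4, t=-3   [82*(4) + 105*(-3) = 13]
q=1: r=10, s=-5, t=4   [82*(-5) + 105*(4) = 10]
q=1: r=3, s=9, t=-7   [82*(9) + 105*(-7) = 3]
q=3: r=1, s=-32, t=25   [82*(-32) + 105*(25) = 1]
q=3: r=0, s=105, t=-82   [82*(105) + 105*(-82) = 0]
GCD = 1; from the row with r=1: x=-32, y=25
Check: 82*(-32) + 105*(25) = -2624 + 2625 = 1

GCD = 1, x = -32, y = 25


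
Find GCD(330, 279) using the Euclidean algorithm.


330 = 1 * 279 + 51
279 = 5 * 51 + 24
51 = 2 * 24 + 3
24 = 8 * 3 + 0
GCD = 3


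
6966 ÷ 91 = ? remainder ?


6966 = 91 * 76 + 50
Check: 6916 + 50 = 6966

q = 76, r = 50


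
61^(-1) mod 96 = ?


Use the extended Euclidean algorithm on (96, 61); each row r = 96*s + 61*t:
r=96, s=1, t=0
r=61, s=0, t=1
q=1: r=35, s=1, t=-1   [96*(1) + 61*(-1) = 35]
q=1: r=26, s=-1, t=2   [96*(-1) + 61*(2) = 26]
q=1: r=9, s=2, t=-3   [96*(2) + 61*(-3) = 9]
q=2: r=8, s=-5, t=8   [96*(-5) + 61*(8) = 8]
q=1: r=1, s=7, t=-11   [96*(7) + 61*(-11) = 1]
q=8: r=0, s=-61, t=96   [96*(-61) + 61*(96) = 0]
GCD = 1 with t = -11, so 61*(-11) ≡ 1 (mod 96)
Inverse = -11 mod 96 = 85
Check: 61 * 85 = 5185 ≡ 1 (mod 96)

61^(-1) ≡ 85 (mod 96)


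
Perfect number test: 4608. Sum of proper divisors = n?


Proper divisors of 4608: 1, 2, 3, 4, 6, 8, 9, 12, 16, 18, 24, 32, 36, 48, 64, 72, 96, 128, 144, 192, 256, 288, 384, 512, 576, 768, 1152, 1536, 2304
Sum = 1 + 2 + 3 + 4 + 6 + 8 + 9 + 12 + 16 + 18 + 24 + 32 + 36 + 48 + 64 + 72 + 96 + 128 + 144 + 192 + 256 + 288 + 384 + 512 + 576 + 768 + 1152 + 1536 + 2304 = 8691

No, 4608 is not perfect (8691 ≠ 4608)


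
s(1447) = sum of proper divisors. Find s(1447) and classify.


Proper divisors: 1
Sum = 1 = 1
1 < 1447 → deficient

s(1447) = 1 (deficient)


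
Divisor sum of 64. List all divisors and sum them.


Divisors of 64: 1, 2, 4, 8, 16, 32, 64
Sum = 1 + 2 + 4 + 8 + 16 + 32 + 64 = 127

σ(64) = 127


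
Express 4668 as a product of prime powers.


4668 / 2 = 2334
2334 / 2 = 1167
1167 / 3 = 389
389 / 389 = 1
4668 = 2^2 × 3 × 389


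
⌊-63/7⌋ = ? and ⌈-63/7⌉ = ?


-63/7 = -9.0000
floor = -9
ceil = -9

floor = -9, ceil = -9


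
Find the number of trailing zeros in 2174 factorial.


floor(2174/5) = 434
floor(2174/25) = 86
floor(2174/125) = 17
floor(2174/625) = 3
Total = 540

540 trailing zeros


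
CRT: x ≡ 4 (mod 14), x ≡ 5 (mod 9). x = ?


M = 14*9 = 126
M1 = M/14 = 9, M2 = M/9 = 14
M1^(-1) mod 14 = 11, M2^(-1) mod 9 = 2
x = 4*9*11 + 5*14*2 = 536
536 mod 126 = 32
Check: 32 mod 14 = 4 ✓, 32 mod 9 = 5 ✓

x ≡ 32 (mod 126)


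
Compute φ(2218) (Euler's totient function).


2218 = 2 × 1109
Prime factors: 2, 1109
φ(2218) = 2218 × (1-1/2) × (1-1/1109)
= 2218 × 1/2 × 1108/1109 = 1108

φ(2218) = 1108


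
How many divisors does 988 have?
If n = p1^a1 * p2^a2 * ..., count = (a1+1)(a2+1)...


988 = 2^2 × 13^1 × 19^1
d(988) = (2+1) × (1+1) × (1+1) = 12

12 divisors


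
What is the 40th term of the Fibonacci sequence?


Sequence: 1, 1, 2, 3, 5, 8, 13, 21, 34, 55, 89, 144, 233, 377, 610, 987, 1597, 2584, 4181, 6765, 10946, 17711, 28657, 46368, 75025, 121393, 196418, 317811, 514229, 832040, 1346269, 2178309, 3524578, 5702887, 9227465, 14930352, 24157817, 39088169, 63245986, 102334155
F(40) = 102334155


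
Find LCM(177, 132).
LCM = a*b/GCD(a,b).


GCD(177, 132) = 3
LCM = 177*132/3 = 23364/3 = 7788

LCM = 7788


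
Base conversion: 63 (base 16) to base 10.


63 (base 16) = 99 (decimal)
99 (decimal) = 99 (base 10)


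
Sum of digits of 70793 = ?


7 + 0 + 7 + 9 + 3 = 26


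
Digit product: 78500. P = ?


7 × 8 × 5 × 0 × 0 = 0


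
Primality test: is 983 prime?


Check divisors up to sqrt(983) = 31.3528
No divisors found.
983 is prime.

Yes, 983 is prime


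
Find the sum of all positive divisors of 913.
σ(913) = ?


Divisors of 913: 1, 11, 83, 913
Sum = 1 + 11 + 83 + 913 = 1008

σ(913) = 1008


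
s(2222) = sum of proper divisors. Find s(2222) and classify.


Proper divisors: 1, 2, 11, 22, 101, 202, 1111
Sum = 1 + 2 + 11 + 22 + 101 + 202 + 1111 = 1450
1450 < 2222 → deficient

s(2222) = 1450 (deficient)


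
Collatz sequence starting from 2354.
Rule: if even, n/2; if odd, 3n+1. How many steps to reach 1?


2354 → 1177 → 3532 → 1766 → 883 → 2650 → 1325 → 3976 → 1988 → 994 → 497 → 1492 → 746 → 373 → 1120 → 560 → 280 → 140 → 70 → 35 → 106 → 53 → 160 → 80 → 40 → 20 → 10 → 5 → 16 → 8 → 4 → 2 → 1
Total steps = 32

32 steps


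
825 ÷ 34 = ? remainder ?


825 = 34 * 24 + 9
Check: 816 + 9 = 825

q = 24, r = 9


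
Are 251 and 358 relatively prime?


Euclidean algorithm:
358 = 1 * 251 + 107
251 = 2 * 107 + 37
107 = 2 * 37 + 33
37 = 1 * 33 + 4
33 = 8 * 4 + 1
4 = 4 * 1 + 0
GCD(251, 358) = 1

Yes, coprime (GCD = 1)


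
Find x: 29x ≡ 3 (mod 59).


GCD(29, 59) = 1, unique solution
a^(-1) mod 59 = 57
x = 57 * 3 mod 59 = 53

x ≡ 53 (mod 59)


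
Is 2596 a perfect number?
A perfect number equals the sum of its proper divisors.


Proper divisors of 2596: 1, 2, 4, 11, 22, 44, 59, 118, 236, 649, 1298
Sum = 1 + 2 + 4 + 11 + 22 + 44 + 59 + 118 + 236 + 649 + 1298 = 2444

No, 2596 is not perfect (2444 ≠ 2596)


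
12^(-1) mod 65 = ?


Use the extended Euclidean algorithm on (65, 12); each row r = 65*s + 12*t:
r=65, s=1, t=0
r=12, s=0, t=1
q=5: r=5, s=1, t=-5   [65*(1) + 12*(-5) = 5]
q=2: r=2, s=-2, t=11   [65*(-2) + 12*(11) = 2]
q=2: r=1, s=5, t=-27   [65*(5) + 12*(-27) = 1]
q=2: r=0, s=-12, t=65   [65*(-12) + 12*(65) = 0]
GCD = 1 with t = -27, so 12*(-27) ≡ 1 (mod 65)
Inverse = -27 mod 65 = 38
Check: 12 * 38 = 456 ≡ 1 (mod 65)

12^(-1) ≡ 38 (mod 65)


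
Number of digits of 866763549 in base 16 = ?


866763549 in base 16 = 33A9C31D
Number of digits = 8

8 digits (base 16)


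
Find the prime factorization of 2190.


2190 / 2 = 1095
1095 / 3 = 365
365 / 5 = 73
73 / 73 = 1
2190 = 2 × 3 × 5 × 73


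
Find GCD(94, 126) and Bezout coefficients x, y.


Tabular extended Euclidean (each row: r = 94*s + 126*t):
r=94, s=1, t=0
r=126, s=0, t=1
q=0: r=94, s=1, t=0   [94*(1) + 126*(0) = 94]
q=1: r=32, s=-1, t=1   [94*(-1) + 126*(1) = 32]
q=2: r=30, s=3, t=-2   [94*(3) + 126*(-2) = 30]
q=1: r=2, s=-4, t=3   [94*(-4) + 126*(3) = 2]
q=15: r=0, s=63, t=-47   [94*(63) + 126*(-47) = 0]
GCD = 2; from the row with r=2: x=-4, y=3
Check: 94*(-4) + 126*(3) = -376 + 378 = 2

GCD = 2, x = -4, y = 3


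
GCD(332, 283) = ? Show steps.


332 = 1 * 283 + 49
283 = 5 * 49 + 38
49 = 1 * 38 + 11
38 = 3 * 11 + 5
11 = 2 * 5 + 1
5 = 5 * 1 + 0
GCD = 1


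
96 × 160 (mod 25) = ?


96 × 160 = 15360
15360 mod 25 = 10


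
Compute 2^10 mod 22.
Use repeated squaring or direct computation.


2^1 mod 22 = 2
2^2 mod 22 = 4
2^3 mod 22 = 8
2^4 mod 22 = 16
2^5 mod 22 = 10
2^6 mod 22 = 20
2^7 mod 22 = 18
2^8 mod 22 = 14
2^9 mod 22 = 6
2^10 mod 22 = 12


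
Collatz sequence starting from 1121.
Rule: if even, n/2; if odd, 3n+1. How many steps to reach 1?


1121 → 3364 → 1682 → 841 → 2524 → 1262 → 631 → 1894 → 947 → 2842 → 1421 → 4264 → 2132 → 1066 → 533 → 1600 → 800 → 400 → 200 → 100 → 50 → 25 → 76 → 38 → 19 → 58 → 29 → 88 → 44 → 22 → 11 → 34 → 17 → 52 → 26 → 13 → 40 → 20 → 10 → 5 → 16 → 8 → 4 → 2 → 1
Total steps = 44

44 steps


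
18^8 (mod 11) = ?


18^1 mod 11 = 7
18^2 mod 11 = 5
18^3 mod 11 = 2
18^4 mod 11 = 3
18^5 mod 11 = 10
18^6 mod 11 = 4
18^7 mod 11 = 6
18^8 mod 11 = 9


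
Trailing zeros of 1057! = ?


floor(1057/5) = 211
floor(1057/25) = 42
floor(1057/125) = 8
floor(1057/625) = 1
Total = 262

262 trailing zeros


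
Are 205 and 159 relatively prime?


Euclidean algorithm:
205 = 1 * 159 + 46
159 = 3 * 46 + 21
46 = 2 * 21 + 4
21 = 5 * 4 + 1
4 = 4 * 1 + 0
GCD(205, 159) = 1

Yes, coprime (GCD = 1)


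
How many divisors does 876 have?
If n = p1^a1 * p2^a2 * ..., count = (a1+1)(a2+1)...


876 = 2^2 × 3^1 × 73^1
d(876) = (2+1) × (1+1) × (1+1) = 12

12 divisors


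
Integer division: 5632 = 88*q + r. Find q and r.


5632 = 88 * 64 + 0
Check: 5632 + 0 = 5632

q = 64, r = 0


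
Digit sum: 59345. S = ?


5 + 9 + 3 + 4 + 5 = 26


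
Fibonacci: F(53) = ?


Sequence: 1, 1, 2, 3, 5, 8, 13, 21, 34, 55, 89, 144, 233, 377, 610, 987, 1597, 2584, 4181, 6765, 10946, 17711, 28657, 46368, 75025, 121393, 196418, 317811, 514229, 832040, 1346269, 2178309, 3524578, 5702887, 9227465, 14930352, 24157817, 39088169, 63245986, 102334155, 165580141, 267914296, 433494437, 701408733, 1134903170, 1836311903, 2971215073, 4807526976, 7778742049, 12586269025, 20365011074, 32951280099, 53316291173
F(53) = 53316291173


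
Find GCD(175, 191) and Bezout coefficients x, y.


Tabular extended Euclidean (each row: r = 175*s + 191*t):
r=175, s=1, t=0
r=191, s=0, t=1
q=0: r=175, s=1, t=0   [175*(1) + 191*(0) = 175]
q=1: r=16, s=-1, t=1   [175*(-1) + 191*(1) = 16]
q=10: r=15, s=11, t=-10   [175*(11) + 191*(-10) = 15]
q=1: r=1, s=-12, t=11   [175*(-12) + 191*(11) = 1]
q=15: r=0, s=191, t=-175   [175*(191) + 191*(-175) = 0]
GCD = 1; from the row with r=1: x=-12, y=11
Check: 175*(-12) + 191*(11) = -2100 + 2101 = 1

GCD = 1, x = -12, y = 11


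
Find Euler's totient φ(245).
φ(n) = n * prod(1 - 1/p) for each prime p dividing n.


245 = 5 × 7^2
Prime factors: 5, 7
φ(245) = 245 × (1-1/5) × (1-1/7)
= 245 × 4/5 × 6/7 = 168

φ(245) = 168


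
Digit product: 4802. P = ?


4 × 8 × 0 × 2 = 0


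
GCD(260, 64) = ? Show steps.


260 = 4 * 64 + 4
64 = 16 * 4 + 0
GCD = 4


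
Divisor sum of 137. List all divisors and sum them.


Divisors of 137: 1, 137
Sum = 1 + 137 = 138

σ(137) = 138


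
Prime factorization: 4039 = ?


4039 / 7 = 577
577 / 577 = 1
4039 = 7 × 577


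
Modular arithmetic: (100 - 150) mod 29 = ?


100 - 150 = -50
-50 mod 29 = 8
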